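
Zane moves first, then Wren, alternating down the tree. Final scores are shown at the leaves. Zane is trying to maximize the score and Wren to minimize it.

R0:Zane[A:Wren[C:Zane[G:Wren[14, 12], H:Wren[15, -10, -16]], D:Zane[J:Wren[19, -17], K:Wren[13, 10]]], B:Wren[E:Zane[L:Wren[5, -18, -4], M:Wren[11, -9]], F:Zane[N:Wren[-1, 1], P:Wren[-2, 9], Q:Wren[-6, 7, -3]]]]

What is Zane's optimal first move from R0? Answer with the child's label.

A

G (Wren): min(14, 12) = 12
H (Wren): min(15, -10, -16) = -16
C (Zane): max(12, -16) = 12
J (Wren): min(19, -17) = -17
K (Wren): min(13, 10) = 10
D (Zane): max(-17, 10) = 10
A (Wren): min(12, 10) = 10
L (Wren): min(5, -18, -4) = -18
M (Wren): min(11, -9) = -9
E (Zane): max(-18, -9) = -9
N (Wren): min(-1, 1) = -1
P (Wren): min(-2, 9) = -2
Q (Wren): min(-6, 7, -3) = -6
F (Zane): max(-1, -2, -6) = -1
B (Wren): min(-9, -1) = -9
R0 (Zane): max(10, -9) = 10
Zane at R0 wants the highest of {A=10, B=-9}, so chooses A.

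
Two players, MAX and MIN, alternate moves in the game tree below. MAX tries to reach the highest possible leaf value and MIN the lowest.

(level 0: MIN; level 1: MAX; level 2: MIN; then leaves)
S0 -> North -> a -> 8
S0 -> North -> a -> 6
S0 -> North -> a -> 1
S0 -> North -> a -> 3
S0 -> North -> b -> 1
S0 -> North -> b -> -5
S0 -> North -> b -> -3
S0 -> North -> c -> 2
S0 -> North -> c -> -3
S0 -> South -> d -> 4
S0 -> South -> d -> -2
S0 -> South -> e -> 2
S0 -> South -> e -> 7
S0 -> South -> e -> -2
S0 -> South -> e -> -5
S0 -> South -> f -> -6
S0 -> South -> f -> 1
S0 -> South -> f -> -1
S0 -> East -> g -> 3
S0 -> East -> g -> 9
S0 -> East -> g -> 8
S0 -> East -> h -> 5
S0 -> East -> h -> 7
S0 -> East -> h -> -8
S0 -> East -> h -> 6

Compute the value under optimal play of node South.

d (MIN): min(4, -2) = -2
e (MIN): min(2, 7, -2, -5) = -5
f (MIN): min(-6, 1, -1) = -6
South (MAX): max(-2, -5, -6) = -2

-2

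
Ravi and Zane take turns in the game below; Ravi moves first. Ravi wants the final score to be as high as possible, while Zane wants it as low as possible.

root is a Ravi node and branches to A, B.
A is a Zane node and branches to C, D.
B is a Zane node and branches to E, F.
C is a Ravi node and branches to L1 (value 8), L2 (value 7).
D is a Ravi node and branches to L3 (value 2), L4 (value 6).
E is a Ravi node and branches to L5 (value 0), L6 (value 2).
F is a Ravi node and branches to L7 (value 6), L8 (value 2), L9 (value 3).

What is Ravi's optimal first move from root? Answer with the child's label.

C (Ravi): max(8, 7) = 8
D (Ravi): max(2, 6) = 6
A (Zane): min(8, 6) = 6
E (Ravi): max(0, 2) = 2
F (Ravi): max(6, 2, 3) = 6
B (Zane): min(2, 6) = 2
root (Ravi): max(6, 2) = 6
Ravi at root wants the highest of {A=6, B=2}, so chooses A.

A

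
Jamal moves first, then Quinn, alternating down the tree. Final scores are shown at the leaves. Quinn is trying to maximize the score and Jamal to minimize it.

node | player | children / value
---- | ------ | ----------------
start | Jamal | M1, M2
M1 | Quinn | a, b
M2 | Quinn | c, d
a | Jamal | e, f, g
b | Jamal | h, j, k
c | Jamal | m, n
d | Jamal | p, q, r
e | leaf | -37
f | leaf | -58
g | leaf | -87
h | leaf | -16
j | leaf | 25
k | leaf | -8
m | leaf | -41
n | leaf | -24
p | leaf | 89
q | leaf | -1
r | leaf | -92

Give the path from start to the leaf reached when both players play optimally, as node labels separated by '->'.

a (Jamal): min(-37, -58, -87) = -87
b (Jamal): min(-16, 25, -8) = -16
M1 (Quinn): max(-87, -16) = -16
c (Jamal): min(-41, -24) = -41
d (Jamal): min(89, -1, -92) = -92
M2 (Quinn): max(-41, -92) = -41
start (Jamal): min(-16, -41) = -41
At start, Jamal picks M2 (lowest: -41).
At M2, Quinn picks c (highest: -41).
At c, Jamal picks m (lowest: -41).
Terminal value -41.

start -> M2 -> c -> m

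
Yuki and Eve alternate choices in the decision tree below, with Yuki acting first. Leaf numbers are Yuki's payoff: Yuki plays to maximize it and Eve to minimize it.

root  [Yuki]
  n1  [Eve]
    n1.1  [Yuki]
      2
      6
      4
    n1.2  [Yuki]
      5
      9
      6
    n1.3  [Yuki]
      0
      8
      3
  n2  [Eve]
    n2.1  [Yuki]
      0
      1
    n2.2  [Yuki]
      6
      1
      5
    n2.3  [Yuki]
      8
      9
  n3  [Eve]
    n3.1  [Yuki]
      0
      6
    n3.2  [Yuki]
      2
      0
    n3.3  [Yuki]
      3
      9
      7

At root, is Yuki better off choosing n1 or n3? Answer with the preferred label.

n1

n1.1 (Yuki): max(2, 6, 4) = 6
n1.2 (Yuki): max(5, 9, 6) = 9
n1.3 (Yuki): max(0, 8, 3) = 8
n1 (Eve): min(6, 9, 8) = 6
n3.1 (Yuki): max(0, 6) = 6
n3.2 (Yuki): max(2, 0) = 2
n3.3 (Yuki): max(3, 9, 7) = 9
n3 (Eve): min(6, 2, 9) = 2
Yuki prefers the higher value; n1=6, n3=2. n1 is better since 6 > 2.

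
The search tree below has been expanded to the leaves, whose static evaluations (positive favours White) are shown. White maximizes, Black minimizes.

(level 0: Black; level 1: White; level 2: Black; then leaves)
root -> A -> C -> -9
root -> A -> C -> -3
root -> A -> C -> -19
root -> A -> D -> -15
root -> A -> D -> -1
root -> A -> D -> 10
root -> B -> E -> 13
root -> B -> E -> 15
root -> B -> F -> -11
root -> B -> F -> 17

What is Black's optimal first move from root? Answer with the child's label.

A

C (Black): min(-9, -3, -19) = -19
D (Black): min(-15, -1, 10) = -15
A (White): max(-19, -15) = -15
E (Black): min(13, 15) = 13
F (Black): min(-11, 17) = -11
B (White): max(13, -11) = 13
root (Black): min(-15, 13) = -15
Black at root wants the lowest of {A=-15, B=13}, so chooses A.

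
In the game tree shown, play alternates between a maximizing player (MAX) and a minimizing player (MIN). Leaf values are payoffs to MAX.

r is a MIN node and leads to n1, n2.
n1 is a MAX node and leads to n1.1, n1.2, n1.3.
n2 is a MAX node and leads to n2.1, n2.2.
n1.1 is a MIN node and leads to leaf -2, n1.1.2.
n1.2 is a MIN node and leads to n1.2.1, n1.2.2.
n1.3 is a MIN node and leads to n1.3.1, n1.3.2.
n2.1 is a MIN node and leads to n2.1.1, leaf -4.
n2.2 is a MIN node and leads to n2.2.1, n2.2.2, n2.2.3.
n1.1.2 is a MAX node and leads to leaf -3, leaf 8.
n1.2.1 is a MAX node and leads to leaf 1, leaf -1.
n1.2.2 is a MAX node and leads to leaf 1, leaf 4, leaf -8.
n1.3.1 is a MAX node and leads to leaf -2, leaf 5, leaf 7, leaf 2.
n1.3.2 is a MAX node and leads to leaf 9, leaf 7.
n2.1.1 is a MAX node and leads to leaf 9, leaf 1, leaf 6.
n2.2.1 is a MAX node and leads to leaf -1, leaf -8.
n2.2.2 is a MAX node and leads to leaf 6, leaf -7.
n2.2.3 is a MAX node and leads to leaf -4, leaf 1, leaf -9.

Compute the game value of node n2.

-1

n2.1.1 (MAX): max(9, 1, 6) = 9
n2.1 (MIN): min(9, -4) = -4
n2.2.1 (MAX): max(-1, -8) = -1
n2.2.2 (MAX): max(6, -7) = 6
n2.2.3 (MAX): max(-4, 1, -9) = 1
n2.2 (MIN): min(-1, 6, 1) = -1
n2 (MAX): max(-4, -1) = -1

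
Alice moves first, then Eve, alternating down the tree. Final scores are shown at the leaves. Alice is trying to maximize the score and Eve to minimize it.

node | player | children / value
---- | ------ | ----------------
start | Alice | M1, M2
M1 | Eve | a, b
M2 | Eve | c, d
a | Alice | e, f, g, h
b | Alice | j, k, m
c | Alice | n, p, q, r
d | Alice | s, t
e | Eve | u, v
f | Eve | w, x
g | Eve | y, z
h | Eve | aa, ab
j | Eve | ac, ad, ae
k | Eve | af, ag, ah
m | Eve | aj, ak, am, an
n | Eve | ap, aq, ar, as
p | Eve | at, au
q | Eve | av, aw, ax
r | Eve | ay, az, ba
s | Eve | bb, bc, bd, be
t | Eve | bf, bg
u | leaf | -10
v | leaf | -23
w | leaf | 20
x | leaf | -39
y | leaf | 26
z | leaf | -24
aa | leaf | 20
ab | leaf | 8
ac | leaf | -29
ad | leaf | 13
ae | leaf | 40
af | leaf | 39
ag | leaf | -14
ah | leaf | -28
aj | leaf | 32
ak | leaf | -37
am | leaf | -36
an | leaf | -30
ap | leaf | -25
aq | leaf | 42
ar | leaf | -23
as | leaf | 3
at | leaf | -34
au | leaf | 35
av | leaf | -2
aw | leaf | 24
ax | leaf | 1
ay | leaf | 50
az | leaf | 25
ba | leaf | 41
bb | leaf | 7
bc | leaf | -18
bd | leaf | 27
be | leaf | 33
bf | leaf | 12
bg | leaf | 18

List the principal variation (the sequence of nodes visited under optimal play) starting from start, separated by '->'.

e (Eve): min(-10, -23) = -23
f (Eve): min(20, -39) = -39
g (Eve): min(26, -24) = -24
h (Eve): min(20, 8) = 8
a (Alice): max(-23, -39, -24, 8) = 8
j (Eve): min(-29, 13, 40) = -29
k (Eve): min(39, -14, -28) = -28
m (Eve): min(32, -37, -36, -30) = -37
b (Alice): max(-29, -28, -37) = -28
M1 (Eve): min(8, -28) = -28
n (Eve): min(-25, 42, -23, 3) = -25
p (Eve): min(-34, 35) = -34
q (Eve): min(-2, 24, 1) = -2
r (Eve): min(50, 25, 41) = 25
c (Alice): max(-25, -34, -2, 25) = 25
s (Eve): min(7, -18, 27, 33) = -18
t (Eve): min(12, 18) = 12
d (Alice): max(-18, 12) = 12
M2 (Eve): min(25, 12) = 12
start (Alice): max(-28, 12) = 12
At start, Alice picks M2 (highest: 12).
At M2, Eve picks d (lowest: 12).
At d, Alice picks t (highest: 12).
At t, Eve picks bf (lowest: 12).
Terminal value 12.

start -> M2 -> d -> t -> bf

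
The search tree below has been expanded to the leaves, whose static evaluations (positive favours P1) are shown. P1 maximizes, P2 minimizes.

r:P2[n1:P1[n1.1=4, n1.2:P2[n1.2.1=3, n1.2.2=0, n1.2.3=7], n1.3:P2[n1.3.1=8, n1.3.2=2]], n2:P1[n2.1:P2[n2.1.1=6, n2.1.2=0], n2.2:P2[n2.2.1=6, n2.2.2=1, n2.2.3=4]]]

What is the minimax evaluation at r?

1

n1.2 (P2): min(3, 0, 7) = 0
n1.3 (P2): min(8, 2) = 2
n1 (P1): max(4, 0, 2) = 4
n2.1 (P2): min(6, 0) = 0
n2.2 (P2): min(6, 1, 4) = 1
n2 (P1): max(0, 1) = 1
r (P2): min(4, 1) = 1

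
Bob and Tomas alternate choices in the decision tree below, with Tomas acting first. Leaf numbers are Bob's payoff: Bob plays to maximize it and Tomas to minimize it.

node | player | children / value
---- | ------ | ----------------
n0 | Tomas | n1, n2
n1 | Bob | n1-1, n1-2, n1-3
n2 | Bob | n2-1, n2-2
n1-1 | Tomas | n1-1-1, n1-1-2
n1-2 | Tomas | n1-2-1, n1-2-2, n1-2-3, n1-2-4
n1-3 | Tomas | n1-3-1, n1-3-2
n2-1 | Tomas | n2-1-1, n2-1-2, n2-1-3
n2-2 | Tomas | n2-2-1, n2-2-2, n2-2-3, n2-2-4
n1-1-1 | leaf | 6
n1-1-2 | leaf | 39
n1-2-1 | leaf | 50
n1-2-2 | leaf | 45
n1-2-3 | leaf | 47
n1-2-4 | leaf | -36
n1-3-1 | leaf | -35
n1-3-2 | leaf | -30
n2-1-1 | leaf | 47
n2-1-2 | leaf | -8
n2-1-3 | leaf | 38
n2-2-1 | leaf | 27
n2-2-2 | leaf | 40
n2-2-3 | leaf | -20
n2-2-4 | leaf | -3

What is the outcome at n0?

-8

n1-1 (Tomas): min(6, 39) = 6
n1-2 (Tomas): min(50, 45, 47, -36) = -36
n1-3 (Tomas): min(-35, -30) = -35
n1 (Bob): max(6, -36, -35) = 6
n2-1 (Tomas): min(47, -8, 38) = -8
n2-2 (Tomas): min(27, 40, -20, -3) = -20
n2 (Bob): max(-8, -20) = -8
n0 (Tomas): min(6, -8) = -8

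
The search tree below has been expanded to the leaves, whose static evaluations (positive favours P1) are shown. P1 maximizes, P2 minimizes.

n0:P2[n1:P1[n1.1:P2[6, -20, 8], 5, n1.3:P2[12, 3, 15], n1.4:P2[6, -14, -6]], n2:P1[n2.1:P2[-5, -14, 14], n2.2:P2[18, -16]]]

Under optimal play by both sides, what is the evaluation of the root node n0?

-14

n1.1 (P2): min(6, -20, 8) = -20
n1.3 (P2): min(12, 3, 15) = 3
n1.4 (P2): min(6, -14, -6) = -14
n1 (P1): max(-20, 5, 3, -14) = 5
n2.1 (P2): min(-5, -14, 14) = -14
n2.2 (P2): min(18, -16) = -16
n2 (P1): max(-14, -16) = -14
n0 (P2): min(5, -14) = -14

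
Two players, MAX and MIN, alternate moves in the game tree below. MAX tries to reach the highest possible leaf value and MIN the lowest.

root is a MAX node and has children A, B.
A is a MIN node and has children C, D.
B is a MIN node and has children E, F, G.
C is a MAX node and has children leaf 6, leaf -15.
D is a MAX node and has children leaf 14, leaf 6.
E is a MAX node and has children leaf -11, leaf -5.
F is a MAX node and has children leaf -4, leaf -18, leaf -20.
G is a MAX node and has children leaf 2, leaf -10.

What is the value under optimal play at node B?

E (MAX): max(-11, -5) = -5
F (MAX): max(-4, -18, -20) = -4
G (MAX): max(2, -10) = 2
B (MIN): min(-5, -4, 2) = -5

-5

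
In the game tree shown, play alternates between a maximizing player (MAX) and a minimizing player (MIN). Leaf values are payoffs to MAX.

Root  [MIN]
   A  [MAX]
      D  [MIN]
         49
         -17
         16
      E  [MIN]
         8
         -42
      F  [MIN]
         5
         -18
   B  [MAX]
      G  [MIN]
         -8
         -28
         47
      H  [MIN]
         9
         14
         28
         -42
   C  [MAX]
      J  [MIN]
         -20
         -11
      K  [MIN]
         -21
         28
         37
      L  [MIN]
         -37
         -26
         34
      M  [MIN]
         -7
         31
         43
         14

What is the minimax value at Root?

-28

D (MIN): min(49, -17, 16) = -17
E (MIN): min(8, -42) = -42
F (MIN): min(5, -18) = -18
A (MAX): max(-17, -42, -18) = -17
G (MIN): min(-8, -28, 47) = -28
H (MIN): min(9, 14, 28, -42) = -42
B (MAX): max(-28, -42) = -28
J (MIN): min(-20, -11) = -20
K (MIN): min(-21, 28, 37) = -21
L (MIN): min(-37, -26, 34) = -37
M (MIN): min(-7, 31, 43, 14) = -7
C (MAX): max(-20, -21, -37, -7) = -7
Root (MIN): min(-17, -28, -7) = -28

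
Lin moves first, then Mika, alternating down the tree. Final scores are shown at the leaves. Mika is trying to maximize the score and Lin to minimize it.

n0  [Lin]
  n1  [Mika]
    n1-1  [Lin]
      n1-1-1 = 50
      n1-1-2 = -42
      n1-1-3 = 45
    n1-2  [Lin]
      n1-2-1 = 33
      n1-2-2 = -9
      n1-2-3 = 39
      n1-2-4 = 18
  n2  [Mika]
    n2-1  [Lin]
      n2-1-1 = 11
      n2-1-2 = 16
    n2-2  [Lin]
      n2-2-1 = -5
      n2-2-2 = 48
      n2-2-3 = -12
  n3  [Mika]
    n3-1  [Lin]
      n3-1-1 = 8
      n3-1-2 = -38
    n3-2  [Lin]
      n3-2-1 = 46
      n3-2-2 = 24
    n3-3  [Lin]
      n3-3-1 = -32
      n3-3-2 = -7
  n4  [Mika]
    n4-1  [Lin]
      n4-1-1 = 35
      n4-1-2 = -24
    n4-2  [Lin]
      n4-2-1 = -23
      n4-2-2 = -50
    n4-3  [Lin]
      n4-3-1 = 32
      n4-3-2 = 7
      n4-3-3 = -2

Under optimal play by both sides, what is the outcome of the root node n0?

n1-1 (Lin): min(50, -42, 45) = -42
n1-2 (Lin): min(33, -9, 39, 18) = -9
n1 (Mika): max(-42, -9) = -9
n2-1 (Lin): min(11, 16) = 11
n2-2 (Lin): min(-5, 48, -12) = -12
n2 (Mika): max(11, -12) = 11
n3-1 (Lin): min(8, -38) = -38
n3-2 (Lin): min(46, 24) = 24
n3-3 (Lin): min(-32, -7) = -32
n3 (Mika): max(-38, 24, -32) = 24
n4-1 (Lin): min(35, -24) = -24
n4-2 (Lin): min(-23, -50) = -50
n4-3 (Lin): min(32, 7, -2) = -2
n4 (Mika): max(-24, -50, -2) = -2
n0 (Lin): min(-9, 11, 24, -2) = -9

-9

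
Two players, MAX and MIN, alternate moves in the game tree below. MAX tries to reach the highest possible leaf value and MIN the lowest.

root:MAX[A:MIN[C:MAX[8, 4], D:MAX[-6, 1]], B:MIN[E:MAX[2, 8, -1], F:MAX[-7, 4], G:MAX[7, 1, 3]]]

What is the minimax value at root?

C (MAX): max(8, 4) = 8
D (MAX): max(-6, 1) = 1
A (MIN): min(8, 1) = 1
E (MAX): max(2, 8, -1) = 8
F (MAX): max(-7, 4) = 4
G (MAX): max(7, 1, 3) = 7
B (MIN): min(8, 4, 7) = 4
root (MAX): max(1, 4) = 4

4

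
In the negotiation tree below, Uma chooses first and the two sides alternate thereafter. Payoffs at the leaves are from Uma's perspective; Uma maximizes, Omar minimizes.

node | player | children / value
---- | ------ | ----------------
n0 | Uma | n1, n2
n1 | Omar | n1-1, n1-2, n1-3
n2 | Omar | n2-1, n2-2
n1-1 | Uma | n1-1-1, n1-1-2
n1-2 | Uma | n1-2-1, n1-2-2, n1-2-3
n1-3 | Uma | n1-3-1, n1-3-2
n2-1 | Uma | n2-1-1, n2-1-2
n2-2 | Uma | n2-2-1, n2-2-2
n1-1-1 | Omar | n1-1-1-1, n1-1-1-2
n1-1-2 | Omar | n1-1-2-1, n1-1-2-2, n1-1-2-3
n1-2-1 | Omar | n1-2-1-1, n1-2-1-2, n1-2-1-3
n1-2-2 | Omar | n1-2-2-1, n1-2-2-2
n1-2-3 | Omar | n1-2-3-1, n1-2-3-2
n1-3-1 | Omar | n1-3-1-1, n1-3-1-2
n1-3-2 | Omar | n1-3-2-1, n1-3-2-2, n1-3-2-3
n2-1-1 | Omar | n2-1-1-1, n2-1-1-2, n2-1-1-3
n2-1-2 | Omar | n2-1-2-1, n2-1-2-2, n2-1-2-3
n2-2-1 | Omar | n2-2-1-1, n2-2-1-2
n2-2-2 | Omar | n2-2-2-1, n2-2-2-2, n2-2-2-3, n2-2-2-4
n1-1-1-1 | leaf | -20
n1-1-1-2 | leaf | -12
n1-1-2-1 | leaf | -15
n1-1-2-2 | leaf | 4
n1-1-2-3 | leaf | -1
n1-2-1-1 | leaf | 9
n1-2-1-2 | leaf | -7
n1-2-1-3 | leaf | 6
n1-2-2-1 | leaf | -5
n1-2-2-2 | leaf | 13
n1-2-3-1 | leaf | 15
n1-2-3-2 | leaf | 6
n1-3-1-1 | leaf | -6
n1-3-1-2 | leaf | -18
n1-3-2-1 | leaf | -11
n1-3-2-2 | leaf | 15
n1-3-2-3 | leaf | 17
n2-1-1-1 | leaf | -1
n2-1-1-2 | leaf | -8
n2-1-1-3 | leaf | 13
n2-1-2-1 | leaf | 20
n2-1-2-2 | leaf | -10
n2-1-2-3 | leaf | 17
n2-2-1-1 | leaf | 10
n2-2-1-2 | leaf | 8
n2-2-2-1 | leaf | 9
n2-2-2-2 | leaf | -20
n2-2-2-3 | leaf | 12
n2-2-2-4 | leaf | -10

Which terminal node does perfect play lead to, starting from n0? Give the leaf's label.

n2-1-1-2

n1-1-1 (Omar): min(-20, -12) = -20
n1-1-2 (Omar): min(-15, 4, -1) = -15
n1-1 (Uma): max(-20, -15) = -15
n1-2-1 (Omar): min(9, -7, 6) = -7
n1-2-2 (Omar): min(-5, 13) = -5
n1-2-3 (Omar): min(15, 6) = 6
n1-2 (Uma): max(-7, -5, 6) = 6
n1-3-1 (Omar): min(-6, -18) = -18
n1-3-2 (Omar): min(-11, 15, 17) = -11
n1-3 (Uma): max(-18, -11) = -11
n1 (Omar): min(-15, 6, -11) = -15
n2-1-1 (Omar): min(-1, -8, 13) = -8
n2-1-2 (Omar): min(20, -10, 17) = -10
n2-1 (Uma): max(-8, -10) = -8
n2-2-1 (Omar): min(10, 8) = 8
n2-2-2 (Omar): min(9, -20, 12, -10) = -20
n2-2 (Uma): max(8, -20) = 8
n2 (Omar): min(-8, 8) = -8
n0 (Uma): max(-15, -8) = -8
At n0, Uma picks n2 (highest: -8).
At n2, Omar picks n2-1 (lowest: -8).
At n2-1, Uma picks n2-1-1 (highest: -8).
At n2-1-1, Omar picks n2-1-1-2 (lowest: -8).
Terminal value -8.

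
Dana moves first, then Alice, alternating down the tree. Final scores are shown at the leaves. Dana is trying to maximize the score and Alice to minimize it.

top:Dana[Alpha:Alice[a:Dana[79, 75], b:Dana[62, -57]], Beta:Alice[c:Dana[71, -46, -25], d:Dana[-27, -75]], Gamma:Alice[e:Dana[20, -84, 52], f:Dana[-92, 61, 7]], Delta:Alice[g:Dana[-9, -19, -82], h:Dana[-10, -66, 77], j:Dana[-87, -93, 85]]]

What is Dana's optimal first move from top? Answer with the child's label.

a (Dana): max(79, 75) = 79
b (Dana): max(62, -57) = 62
Alpha (Alice): min(79, 62) = 62
c (Dana): max(71, -46, -25) = 71
d (Dana): max(-27, -75) = -27
Beta (Alice): min(71, -27) = -27
e (Dana): max(20, -84, 52) = 52
f (Dana): max(-92, 61, 7) = 61
Gamma (Alice): min(52, 61) = 52
g (Dana): max(-9, -19, -82) = -9
h (Dana): max(-10, -66, 77) = 77
j (Dana): max(-87, -93, 85) = 85
Delta (Alice): min(-9, 77, 85) = -9
top (Dana): max(62, -27, 52, -9) = 62
Dana at top wants the highest of {Alpha=62, Beta=-27, Gamma=52, Delta=-9}, so chooses Alpha.

Alpha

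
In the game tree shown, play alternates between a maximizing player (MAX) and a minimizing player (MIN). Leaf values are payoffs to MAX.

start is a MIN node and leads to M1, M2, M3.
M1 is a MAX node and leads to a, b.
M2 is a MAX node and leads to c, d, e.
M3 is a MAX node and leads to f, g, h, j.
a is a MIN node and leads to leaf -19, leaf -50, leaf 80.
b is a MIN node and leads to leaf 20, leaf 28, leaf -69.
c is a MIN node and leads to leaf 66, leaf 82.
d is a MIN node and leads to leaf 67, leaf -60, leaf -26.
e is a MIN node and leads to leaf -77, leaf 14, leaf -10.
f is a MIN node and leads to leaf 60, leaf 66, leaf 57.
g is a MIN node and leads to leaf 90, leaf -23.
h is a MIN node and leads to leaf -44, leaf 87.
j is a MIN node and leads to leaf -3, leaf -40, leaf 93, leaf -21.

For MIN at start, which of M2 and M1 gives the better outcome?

c (MIN): min(66, 82) = 66
d (MIN): min(67, -60, -26) = -60
e (MIN): min(-77, 14, -10) = -77
M2 (MAX): max(66, -60, -77) = 66
a (MIN): min(-19, -50, 80) = -50
b (MIN): min(20, 28, -69) = -69
M1 (MAX): max(-50, -69) = -50
MIN prefers the lower value; M2=66, M1=-50. M1 is better since -50 < 66.

M1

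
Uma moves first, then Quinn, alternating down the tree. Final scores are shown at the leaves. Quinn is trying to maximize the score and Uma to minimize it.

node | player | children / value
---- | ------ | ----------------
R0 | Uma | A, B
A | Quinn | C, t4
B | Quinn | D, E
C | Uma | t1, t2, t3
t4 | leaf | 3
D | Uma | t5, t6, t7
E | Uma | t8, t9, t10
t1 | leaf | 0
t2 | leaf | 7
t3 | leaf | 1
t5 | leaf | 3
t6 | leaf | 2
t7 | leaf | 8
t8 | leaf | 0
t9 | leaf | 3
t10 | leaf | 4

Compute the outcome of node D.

2

D (Uma): min(3, 2, 8) = 2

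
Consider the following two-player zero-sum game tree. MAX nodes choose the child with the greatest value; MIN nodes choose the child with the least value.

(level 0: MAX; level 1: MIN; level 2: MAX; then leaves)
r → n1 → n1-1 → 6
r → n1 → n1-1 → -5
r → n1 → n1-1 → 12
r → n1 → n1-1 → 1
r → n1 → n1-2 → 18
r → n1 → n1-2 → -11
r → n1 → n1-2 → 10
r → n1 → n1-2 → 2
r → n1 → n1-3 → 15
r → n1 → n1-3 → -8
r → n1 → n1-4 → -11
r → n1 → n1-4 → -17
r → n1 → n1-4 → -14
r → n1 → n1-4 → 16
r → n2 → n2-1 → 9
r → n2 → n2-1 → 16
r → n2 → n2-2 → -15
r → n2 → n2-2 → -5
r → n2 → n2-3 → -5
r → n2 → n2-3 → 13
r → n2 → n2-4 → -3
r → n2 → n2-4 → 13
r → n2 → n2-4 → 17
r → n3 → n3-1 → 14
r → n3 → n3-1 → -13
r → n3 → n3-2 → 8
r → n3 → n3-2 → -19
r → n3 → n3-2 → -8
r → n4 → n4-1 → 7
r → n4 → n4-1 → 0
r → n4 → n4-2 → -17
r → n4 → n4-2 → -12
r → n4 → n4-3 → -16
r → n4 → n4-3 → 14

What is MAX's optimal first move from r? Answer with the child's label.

n1

n1-1 (MAX): max(6, -5, 12, 1) = 12
n1-2 (MAX): max(18, -11, 10, 2) = 18
n1-3 (MAX): max(15, -8) = 15
n1-4 (MAX): max(-11, -17, -14, 16) = 16
n1 (MIN): min(12, 18, 15, 16) = 12
n2-1 (MAX): max(9, 16) = 16
n2-2 (MAX): max(-15, -5) = -5
n2-3 (MAX): max(-5, 13) = 13
n2-4 (MAX): max(-3, 13, 17) = 17
n2 (MIN): min(16, -5, 13, 17) = -5
n3-1 (MAX): max(14, -13) = 14
n3-2 (MAX): max(8, -19, -8) = 8
n3 (MIN): min(14, 8) = 8
n4-1 (MAX): max(7, 0) = 7
n4-2 (MAX): max(-17, -12) = -12
n4-3 (MAX): max(-16, 14) = 14
n4 (MIN): min(7, -12, 14) = -12
r (MAX): max(12, -5, 8, -12) = 12
MAX at r wants the highest of {n1=12, n2=-5, n3=8, n4=-12}, so chooses n1.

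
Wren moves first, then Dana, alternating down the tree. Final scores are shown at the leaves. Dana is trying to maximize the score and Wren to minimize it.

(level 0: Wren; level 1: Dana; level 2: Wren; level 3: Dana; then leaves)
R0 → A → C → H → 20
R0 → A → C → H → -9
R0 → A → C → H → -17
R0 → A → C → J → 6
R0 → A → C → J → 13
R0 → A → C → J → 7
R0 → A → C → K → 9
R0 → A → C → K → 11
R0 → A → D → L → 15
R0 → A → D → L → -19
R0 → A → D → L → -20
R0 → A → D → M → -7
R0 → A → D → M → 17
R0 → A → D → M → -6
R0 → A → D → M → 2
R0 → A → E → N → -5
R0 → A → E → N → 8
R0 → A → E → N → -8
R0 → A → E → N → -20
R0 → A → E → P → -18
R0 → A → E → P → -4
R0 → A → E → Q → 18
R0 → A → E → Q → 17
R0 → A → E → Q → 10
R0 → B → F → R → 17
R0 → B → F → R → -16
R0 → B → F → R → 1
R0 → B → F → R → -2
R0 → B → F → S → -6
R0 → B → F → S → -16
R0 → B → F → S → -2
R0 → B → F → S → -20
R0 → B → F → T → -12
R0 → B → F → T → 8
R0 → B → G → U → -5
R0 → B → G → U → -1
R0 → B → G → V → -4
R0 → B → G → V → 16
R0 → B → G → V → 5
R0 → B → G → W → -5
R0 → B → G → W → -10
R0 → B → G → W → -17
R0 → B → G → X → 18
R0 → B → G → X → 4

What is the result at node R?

R (Dana): max(17, -16, 1, -2) = 17

17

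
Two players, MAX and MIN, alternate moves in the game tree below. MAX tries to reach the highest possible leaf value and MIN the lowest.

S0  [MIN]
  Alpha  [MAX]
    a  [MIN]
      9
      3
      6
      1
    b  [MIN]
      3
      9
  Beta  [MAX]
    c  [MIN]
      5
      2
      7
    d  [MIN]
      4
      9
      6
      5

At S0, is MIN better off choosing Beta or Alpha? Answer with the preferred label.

Alpha

c (MIN): min(5, 2, 7) = 2
d (MIN): min(4, 9, 6, 5) = 4
Beta (MAX): max(2, 4) = 4
a (MIN): min(9, 3, 6, 1) = 1
b (MIN): min(3, 9) = 3
Alpha (MAX): max(1, 3) = 3
MIN prefers the lower value; Beta=4, Alpha=3. Alpha is better since 3 < 4.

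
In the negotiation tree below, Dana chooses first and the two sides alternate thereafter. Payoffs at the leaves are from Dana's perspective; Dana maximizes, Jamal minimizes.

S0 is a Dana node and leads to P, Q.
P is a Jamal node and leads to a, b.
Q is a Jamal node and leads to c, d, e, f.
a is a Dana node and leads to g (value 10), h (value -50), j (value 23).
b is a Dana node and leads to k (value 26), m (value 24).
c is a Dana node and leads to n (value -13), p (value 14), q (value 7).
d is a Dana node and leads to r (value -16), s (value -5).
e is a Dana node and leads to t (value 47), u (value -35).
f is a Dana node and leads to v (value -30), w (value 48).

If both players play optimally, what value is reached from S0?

23

a (Dana): max(10, -50, 23) = 23
b (Dana): max(26, 24) = 26
P (Jamal): min(23, 26) = 23
c (Dana): max(-13, 14, 7) = 14
d (Dana): max(-16, -5) = -5
e (Dana): max(47, -35) = 47
f (Dana): max(-30, 48) = 48
Q (Jamal): min(14, -5, 47, 48) = -5
S0 (Dana): max(23, -5) = 23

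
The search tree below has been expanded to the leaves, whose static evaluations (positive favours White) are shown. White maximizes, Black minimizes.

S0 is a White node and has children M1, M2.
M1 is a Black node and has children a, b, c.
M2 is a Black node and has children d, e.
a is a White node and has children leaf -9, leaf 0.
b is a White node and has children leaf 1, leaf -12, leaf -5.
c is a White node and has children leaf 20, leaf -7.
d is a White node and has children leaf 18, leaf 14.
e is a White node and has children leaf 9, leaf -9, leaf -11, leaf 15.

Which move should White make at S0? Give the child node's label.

a (White): max(-9, 0) = 0
b (White): max(1, -12, -5) = 1
c (White): max(20, -7) = 20
M1 (Black): min(0, 1, 20) = 0
d (White): max(18, 14) = 18
e (White): max(9, -9, -11, 15) = 15
M2 (Black): min(18, 15) = 15
S0 (White): max(0, 15) = 15
White at S0 wants the highest of {M1=0, M2=15}, so chooses M2.

M2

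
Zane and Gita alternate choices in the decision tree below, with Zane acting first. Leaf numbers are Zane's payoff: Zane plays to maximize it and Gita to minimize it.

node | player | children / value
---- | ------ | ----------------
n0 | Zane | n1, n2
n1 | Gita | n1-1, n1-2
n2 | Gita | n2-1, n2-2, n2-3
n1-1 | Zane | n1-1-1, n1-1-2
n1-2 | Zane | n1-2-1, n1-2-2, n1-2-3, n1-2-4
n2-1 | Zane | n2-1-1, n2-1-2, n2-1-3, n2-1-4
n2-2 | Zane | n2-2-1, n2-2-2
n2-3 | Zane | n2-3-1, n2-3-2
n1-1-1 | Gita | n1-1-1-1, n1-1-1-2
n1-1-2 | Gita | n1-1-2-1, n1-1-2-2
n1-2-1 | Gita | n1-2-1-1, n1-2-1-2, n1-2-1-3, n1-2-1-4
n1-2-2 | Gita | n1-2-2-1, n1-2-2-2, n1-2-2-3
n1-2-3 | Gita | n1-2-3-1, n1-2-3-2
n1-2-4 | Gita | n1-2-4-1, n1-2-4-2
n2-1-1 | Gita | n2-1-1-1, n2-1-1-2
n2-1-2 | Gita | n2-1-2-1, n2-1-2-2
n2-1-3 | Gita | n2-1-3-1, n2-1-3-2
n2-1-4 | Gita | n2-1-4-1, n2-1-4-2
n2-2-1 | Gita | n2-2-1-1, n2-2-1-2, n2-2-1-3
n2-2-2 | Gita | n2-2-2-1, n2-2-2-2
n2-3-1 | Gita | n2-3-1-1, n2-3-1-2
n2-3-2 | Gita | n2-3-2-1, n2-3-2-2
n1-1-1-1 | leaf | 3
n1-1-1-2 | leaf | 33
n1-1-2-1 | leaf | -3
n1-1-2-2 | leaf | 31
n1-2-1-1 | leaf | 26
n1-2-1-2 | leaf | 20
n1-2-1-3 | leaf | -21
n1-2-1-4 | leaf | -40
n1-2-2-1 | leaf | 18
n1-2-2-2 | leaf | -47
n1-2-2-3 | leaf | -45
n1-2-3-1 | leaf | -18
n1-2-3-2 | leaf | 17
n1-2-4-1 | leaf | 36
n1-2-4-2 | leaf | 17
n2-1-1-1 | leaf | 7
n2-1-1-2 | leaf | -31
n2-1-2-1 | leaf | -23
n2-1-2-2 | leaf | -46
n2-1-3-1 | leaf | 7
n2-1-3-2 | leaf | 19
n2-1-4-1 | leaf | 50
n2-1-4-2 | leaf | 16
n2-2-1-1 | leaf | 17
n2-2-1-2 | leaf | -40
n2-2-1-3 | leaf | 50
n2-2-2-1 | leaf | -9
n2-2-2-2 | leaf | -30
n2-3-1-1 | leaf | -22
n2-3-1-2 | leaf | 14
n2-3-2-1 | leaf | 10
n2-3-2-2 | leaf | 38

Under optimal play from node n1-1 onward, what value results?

n1-1-1 (Gita): min(3, 33) = 3
n1-1-2 (Gita): min(-3, 31) = -3
n1-1 (Zane): max(3, -3) = 3

3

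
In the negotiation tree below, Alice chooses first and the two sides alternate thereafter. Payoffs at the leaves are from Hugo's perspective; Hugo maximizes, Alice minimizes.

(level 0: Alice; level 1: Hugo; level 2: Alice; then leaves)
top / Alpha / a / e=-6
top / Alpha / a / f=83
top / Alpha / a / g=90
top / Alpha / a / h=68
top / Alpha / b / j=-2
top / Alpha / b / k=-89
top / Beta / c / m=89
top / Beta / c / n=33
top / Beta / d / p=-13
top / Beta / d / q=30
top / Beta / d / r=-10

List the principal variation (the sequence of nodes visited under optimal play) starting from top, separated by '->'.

a (Alice): min(-6, 83, 90, 68) = -6
b (Alice): min(-2, -89) = -89
Alpha (Hugo): max(-6, -89) = -6
c (Alice): min(89, 33) = 33
d (Alice): min(-13, 30, -10) = -13
Beta (Hugo): max(33, -13) = 33
top (Alice): min(-6, 33) = -6
At top, Alice picks Alpha (lowest: -6).
At Alpha, Hugo picks a (highest: -6).
At a, Alice picks e (lowest: -6).
Terminal value -6.

top -> Alpha -> a -> e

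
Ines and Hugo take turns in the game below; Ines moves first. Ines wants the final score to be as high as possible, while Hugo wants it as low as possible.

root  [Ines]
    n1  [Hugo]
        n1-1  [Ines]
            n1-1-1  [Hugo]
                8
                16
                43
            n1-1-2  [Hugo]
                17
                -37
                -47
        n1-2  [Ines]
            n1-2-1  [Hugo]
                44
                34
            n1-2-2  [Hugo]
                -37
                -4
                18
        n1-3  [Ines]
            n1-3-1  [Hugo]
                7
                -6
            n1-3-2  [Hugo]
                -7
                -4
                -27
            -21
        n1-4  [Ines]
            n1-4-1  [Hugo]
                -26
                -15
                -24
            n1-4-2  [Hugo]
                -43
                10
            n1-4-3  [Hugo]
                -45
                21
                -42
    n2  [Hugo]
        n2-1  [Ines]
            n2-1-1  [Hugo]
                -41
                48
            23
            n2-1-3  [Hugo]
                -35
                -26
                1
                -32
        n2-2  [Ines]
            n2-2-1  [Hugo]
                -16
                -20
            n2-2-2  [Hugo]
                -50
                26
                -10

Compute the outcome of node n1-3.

n1-3-1 (Hugo): min(7, -6) = -6
n1-3-2 (Hugo): min(-7, -4, -27) = -27
n1-3 (Ines): max(-6, -27, -21) = -6

-6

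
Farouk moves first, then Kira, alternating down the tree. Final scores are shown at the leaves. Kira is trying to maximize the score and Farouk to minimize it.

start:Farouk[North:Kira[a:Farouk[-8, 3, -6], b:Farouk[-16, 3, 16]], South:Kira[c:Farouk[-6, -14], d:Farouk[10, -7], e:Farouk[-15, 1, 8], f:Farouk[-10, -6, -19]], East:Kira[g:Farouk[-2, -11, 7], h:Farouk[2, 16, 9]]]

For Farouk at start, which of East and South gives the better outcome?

South

g (Farouk): min(-2, -11, 7) = -11
h (Farouk): min(2, 16, 9) = 2
East (Kira): max(-11, 2) = 2
c (Farouk): min(-6, -14) = -14
d (Farouk): min(10, -7) = -7
e (Farouk): min(-15, 1, 8) = -15
f (Farouk): min(-10, -6, -19) = -19
South (Kira): max(-14, -7, -15, -19) = -7
Farouk prefers the lower value; East=2, South=-7. South is better since -7 < 2.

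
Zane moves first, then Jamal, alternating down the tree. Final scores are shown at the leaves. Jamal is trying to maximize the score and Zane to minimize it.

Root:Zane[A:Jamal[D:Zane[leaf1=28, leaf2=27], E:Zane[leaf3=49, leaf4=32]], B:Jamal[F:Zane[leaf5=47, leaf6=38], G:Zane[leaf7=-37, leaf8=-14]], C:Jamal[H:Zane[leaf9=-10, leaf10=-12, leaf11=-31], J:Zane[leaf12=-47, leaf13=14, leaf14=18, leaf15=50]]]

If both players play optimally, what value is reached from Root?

-31

D (Zane): min(28, 27) = 27
E (Zane): min(49, 32) = 32
A (Jamal): max(27, 32) = 32
F (Zane): min(47, 38) = 38
G (Zane): min(-37, -14) = -37
B (Jamal): max(38, -37) = 38
H (Zane): min(-10, -12, -31) = -31
J (Zane): min(-47, 14, 18, 50) = -47
C (Jamal): max(-31, -47) = -31
Root (Zane): min(32, 38, -31) = -31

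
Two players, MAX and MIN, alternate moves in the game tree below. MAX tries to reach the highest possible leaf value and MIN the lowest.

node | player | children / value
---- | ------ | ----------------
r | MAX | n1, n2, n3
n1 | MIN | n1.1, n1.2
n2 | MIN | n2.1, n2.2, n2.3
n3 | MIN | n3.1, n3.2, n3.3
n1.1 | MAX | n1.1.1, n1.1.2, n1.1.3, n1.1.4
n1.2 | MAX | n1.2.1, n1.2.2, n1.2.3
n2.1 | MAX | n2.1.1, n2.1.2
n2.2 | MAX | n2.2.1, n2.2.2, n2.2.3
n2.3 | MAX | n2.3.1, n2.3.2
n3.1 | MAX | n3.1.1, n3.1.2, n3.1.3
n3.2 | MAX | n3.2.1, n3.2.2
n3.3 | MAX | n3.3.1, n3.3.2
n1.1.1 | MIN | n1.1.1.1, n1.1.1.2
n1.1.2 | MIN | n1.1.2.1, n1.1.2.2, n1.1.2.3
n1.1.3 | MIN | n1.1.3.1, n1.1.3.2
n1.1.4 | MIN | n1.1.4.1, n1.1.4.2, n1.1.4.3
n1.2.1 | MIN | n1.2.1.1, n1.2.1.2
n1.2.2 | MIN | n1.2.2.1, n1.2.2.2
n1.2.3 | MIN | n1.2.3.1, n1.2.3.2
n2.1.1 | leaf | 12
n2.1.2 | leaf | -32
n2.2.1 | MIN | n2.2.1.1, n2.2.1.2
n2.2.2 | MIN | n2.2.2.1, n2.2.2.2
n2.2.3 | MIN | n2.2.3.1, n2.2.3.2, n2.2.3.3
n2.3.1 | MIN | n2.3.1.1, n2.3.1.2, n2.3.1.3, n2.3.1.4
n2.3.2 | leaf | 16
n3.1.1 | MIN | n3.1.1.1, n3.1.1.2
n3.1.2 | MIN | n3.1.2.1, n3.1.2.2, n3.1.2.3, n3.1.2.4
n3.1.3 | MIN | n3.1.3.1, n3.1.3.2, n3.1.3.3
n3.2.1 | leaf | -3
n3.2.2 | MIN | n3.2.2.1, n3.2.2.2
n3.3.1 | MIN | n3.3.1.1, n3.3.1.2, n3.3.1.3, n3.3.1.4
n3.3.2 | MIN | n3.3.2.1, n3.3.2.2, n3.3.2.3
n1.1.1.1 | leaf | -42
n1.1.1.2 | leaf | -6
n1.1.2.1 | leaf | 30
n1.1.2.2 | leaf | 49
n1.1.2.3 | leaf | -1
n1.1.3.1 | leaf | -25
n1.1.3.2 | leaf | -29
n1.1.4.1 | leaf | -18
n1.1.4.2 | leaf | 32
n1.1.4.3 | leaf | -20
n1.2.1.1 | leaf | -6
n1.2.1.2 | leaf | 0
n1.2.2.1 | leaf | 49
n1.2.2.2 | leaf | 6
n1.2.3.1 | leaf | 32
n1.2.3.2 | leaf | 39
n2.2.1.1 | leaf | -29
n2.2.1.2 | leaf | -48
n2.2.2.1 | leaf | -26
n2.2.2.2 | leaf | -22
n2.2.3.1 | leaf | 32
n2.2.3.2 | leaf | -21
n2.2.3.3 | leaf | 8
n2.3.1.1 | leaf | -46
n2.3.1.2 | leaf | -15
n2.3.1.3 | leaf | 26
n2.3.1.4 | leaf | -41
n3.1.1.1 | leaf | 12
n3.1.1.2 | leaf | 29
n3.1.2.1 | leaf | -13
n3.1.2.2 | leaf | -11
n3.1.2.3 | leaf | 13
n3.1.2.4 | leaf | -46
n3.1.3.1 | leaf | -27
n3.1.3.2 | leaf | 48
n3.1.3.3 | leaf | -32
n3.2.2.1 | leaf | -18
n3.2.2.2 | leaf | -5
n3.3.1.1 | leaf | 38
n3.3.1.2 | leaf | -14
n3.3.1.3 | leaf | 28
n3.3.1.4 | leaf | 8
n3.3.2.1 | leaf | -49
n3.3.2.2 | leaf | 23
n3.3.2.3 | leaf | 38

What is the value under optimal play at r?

-1

n1.1.1 (MIN): min(-42, -6) = -42
n1.1.2 (MIN): min(30, 49, -1) = -1
n1.1.3 (MIN): min(-25, -29) = -29
n1.1.4 (MIN): min(-18, 32, -20) = -20
n1.1 (MAX): max(-42, -1, -29, -20) = -1
n1.2.1 (MIN): min(-6, 0) = -6
n1.2.2 (MIN): min(49, 6) = 6
n1.2.3 (MIN): min(32, 39) = 32
n1.2 (MAX): max(-6, 6, 32) = 32
n1 (MIN): min(-1, 32) = -1
n2.1 (MAX): max(12, -32) = 12
n2.2.1 (MIN): min(-29, -48) = -48
n2.2.2 (MIN): min(-26, -22) = -26
n2.2.3 (MIN): min(32, -21, 8) = -21
n2.2 (MAX): max(-48, -26, -21) = -21
n2.3.1 (MIN): min(-46, -15, 26, -41) = -46
n2.3 (MAX): max(-46, 16) = 16
n2 (MIN): min(12, -21, 16) = -21
n3.1.1 (MIN): min(12, 29) = 12
n3.1.2 (MIN): min(-13, -11, 13, -46) = -46
n3.1.3 (MIN): min(-27, 48, -32) = -32
n3.1 (MAX): max(12, -46, -32) = 12
n3.2.2 (MIN): min(-18, -5) = -18
n3.2 (MAX): max(-3, -18) = -3
n3.3.1 (MIN): min(38, -14, 28, 8) = -14
n3.3.2 (MIN): min(-49, 23, 38) = -49
n3.3 (MAX): max(-14, -49) = -14
n3 (MIN): min(12, -3, -14) = -14
r (MAX): max(-1, -21, -14) = -1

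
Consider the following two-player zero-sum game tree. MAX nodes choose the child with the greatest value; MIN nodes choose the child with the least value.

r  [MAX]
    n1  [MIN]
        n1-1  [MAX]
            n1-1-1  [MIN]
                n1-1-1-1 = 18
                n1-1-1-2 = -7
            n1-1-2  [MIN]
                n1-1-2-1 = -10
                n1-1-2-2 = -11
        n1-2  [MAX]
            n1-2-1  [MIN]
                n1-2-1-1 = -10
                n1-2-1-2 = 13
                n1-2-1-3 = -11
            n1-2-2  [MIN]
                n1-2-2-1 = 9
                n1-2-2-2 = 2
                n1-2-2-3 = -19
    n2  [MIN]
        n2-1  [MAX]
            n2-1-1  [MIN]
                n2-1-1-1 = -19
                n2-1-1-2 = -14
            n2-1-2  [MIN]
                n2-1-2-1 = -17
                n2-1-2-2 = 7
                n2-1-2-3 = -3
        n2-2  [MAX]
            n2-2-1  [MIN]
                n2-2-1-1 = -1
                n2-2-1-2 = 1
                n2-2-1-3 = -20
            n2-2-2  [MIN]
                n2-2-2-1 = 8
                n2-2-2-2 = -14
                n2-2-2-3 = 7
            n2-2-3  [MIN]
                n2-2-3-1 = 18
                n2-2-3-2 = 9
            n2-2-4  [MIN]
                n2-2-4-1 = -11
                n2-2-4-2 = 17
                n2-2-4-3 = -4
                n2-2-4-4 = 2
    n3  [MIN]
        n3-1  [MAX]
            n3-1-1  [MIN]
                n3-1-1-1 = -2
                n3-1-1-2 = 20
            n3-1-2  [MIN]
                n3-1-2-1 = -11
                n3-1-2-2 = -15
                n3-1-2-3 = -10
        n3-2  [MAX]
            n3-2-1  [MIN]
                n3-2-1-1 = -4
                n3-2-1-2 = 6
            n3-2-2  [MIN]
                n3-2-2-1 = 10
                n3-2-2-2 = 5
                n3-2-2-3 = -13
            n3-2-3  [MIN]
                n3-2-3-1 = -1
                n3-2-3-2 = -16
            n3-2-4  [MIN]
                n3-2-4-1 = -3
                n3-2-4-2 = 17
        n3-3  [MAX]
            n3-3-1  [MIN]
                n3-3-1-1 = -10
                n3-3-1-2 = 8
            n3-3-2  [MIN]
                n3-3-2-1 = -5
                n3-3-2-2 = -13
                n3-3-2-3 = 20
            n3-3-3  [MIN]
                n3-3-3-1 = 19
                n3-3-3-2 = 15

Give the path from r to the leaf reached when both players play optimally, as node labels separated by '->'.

n1-1-1 (MIN): min(18, -7) = -7
n1-1-2 (MIN): min(-10, -11) = -11
n1-1 (MAX): max(-7, -11) = -7
n1-2-1 (MIN): min(-10, 13, -11) = -11
n1-2-2 (MIN): min(9, 2, -19) = -19
n1-2 (MAX): max(-11, -19) = -11
n1 (MIN): min(-7, -11) = -11
n2-1-1 (MIN): min(-19, -14) = -19
n2-1-2 (MIN): min(-17, 7, -3) = -17
n2-1 (MAX): max(-19, -17) = -17
n2-2-1 (MIN): min(-1, 1, -20) = -20
n2-2-2 (MIN): min(8, -14, 7) = -14
n2-2-3 (MIN): min(18, 9) = 9
n2-2-4 (MIN): min(-11, 17, -4, 2) = -11
n2-2 (MAX): max(-20, -14, 9, -11) = 9
n2 (MIN): min(-17, 9) = -17
n3-1-1 (MIN): min(-2, 20) = -2
n3-1-2 (MIN): min(-11, -15, -10) = -15
n3-1 (MAX): max(-2, -15) = -2
n3-2-1 (MIN): min(-4, 6) = -4
n3-2-2 (MIN): min(10, 5, -13) = -13
n3-2-3 (MIN): min(-1, -16) = -16
n3-2-4 (MIN): min(-3, 17) = -3
n3-2 (MAX): max(-4, -13, -16, -3) = -3
n3-3-1 (MIN): min(-10, 8) = -10
n3-3-2 (MIN): min(-5, -13, 20) = -13
n3-3-3 (MIN): min(19, 15) = 15
n3-3 (MAX): max(-10, -13, 15) = 15
n3 (MIN): min(-2, -3, 15) = -3
r (MAX): max(-11, -17, -3) = -3
At r, MAX picks n3 (highest: -3).
At n3, MIN picks n3-2 (lowest: -3).
At n3-2, MAX picks n3-2-4 (highest: -3).
At n3-2-4, MIN picks n3-2-4-1 (lowest: -3).
Terminal value -3.

r -> n3 -> n3-2 -> n3-2-4 -> n3-2-4-1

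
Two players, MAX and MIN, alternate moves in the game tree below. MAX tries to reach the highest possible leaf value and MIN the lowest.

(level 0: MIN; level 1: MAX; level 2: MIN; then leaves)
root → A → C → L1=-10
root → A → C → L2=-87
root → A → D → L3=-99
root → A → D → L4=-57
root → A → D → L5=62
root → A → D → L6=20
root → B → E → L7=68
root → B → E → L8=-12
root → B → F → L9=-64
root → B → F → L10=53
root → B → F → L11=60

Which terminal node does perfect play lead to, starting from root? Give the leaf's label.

C (MIN): min(-10, -87) = -87
D (MIN): min(-99, -57, 62, 20) = -99
A (MAX): max(-87, -99) = -87
E (MIN): min(68, -12) = -12
F (MIN): min(-64, 53, 60) = -64
B (MAX): max(-12, -64) = -12
root (MIN): min(-87, -12) = -87
At root, MIN picks A (lowest: -87).
At A, MAX picks C (highest: -87).
At C, MIN picks L2 (lowest: -87).
Terminal value -87.

L2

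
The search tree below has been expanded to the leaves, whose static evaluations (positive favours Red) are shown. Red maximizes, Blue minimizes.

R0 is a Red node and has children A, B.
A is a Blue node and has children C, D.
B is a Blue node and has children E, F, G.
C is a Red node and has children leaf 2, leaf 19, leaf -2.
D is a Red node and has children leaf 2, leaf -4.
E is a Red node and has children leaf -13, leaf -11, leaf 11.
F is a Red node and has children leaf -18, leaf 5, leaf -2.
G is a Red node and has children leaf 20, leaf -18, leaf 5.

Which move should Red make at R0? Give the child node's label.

C (Red): max(2, 19, -2) = 19
D (Red): max(2, -4) = 2
A (Blue): min(19, 2) = 2
E (Red): max(-13, -11, 11) = 11
F (Red): max(-18, 5, -2) = 5
G (Red): max(20, -18, 5) = 20
B (Blue): min(11, 5, 20) = 5
R0 (Red): max(2, 5) = 5
Red at R0 wants the highest of {A=2, B=5}, so chooses B.

B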